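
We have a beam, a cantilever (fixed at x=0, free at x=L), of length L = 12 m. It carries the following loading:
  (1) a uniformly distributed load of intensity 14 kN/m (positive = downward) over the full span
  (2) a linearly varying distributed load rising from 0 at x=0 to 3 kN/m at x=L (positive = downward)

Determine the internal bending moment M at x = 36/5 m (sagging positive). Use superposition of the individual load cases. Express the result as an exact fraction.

M(36/5) = -23904/125 kN·m

Load 1 — uniform load w=14 kN/m over full span:
  M_1 = -w(L-x)²/2 = -14·(12-(36/5))²/2 = -4032/25 kN·m
Load 2 — triangular load w₀=3 kN/m (0→w₀ over full span):
  M_2 = w₀Lx/2 - w₀L²/3 - w₀x³/(6L) = 3·12·(36/5)/2 - 3·12²/3 - 3·(36/5)³/(6·12) = -3744/125 kN·m
Superposition: M = Σ M_i = -23904/125 kN·m ≈ -191.232000 kN·m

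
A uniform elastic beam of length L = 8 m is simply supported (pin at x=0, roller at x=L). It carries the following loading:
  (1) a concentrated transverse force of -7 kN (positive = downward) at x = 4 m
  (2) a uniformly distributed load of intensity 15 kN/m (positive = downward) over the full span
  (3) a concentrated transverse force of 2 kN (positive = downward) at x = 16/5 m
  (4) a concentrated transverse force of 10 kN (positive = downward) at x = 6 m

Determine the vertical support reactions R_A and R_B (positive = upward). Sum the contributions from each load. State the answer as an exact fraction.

Load 1 — point force P=-7 kN at a=4 m (b=L-a=4):
  R_A = Pb/L = (-7)·4/8 = -7/2 kN
  R_B = Pa/L = (-7)·4/8 = -7/2 kN
Load 2 — uniform load w=15 kN/m over full span:
  R_A = wL/2 = 15·8/2 = 60 kN
  R_B = wL/2 = 15·8/2 = 60 kN
Load 3 — point force P=2 kN at a=16/5 m (b=L-a=24/5):
  R_A = Pb/L = 2·(24/5)/8 = 6/5 kN
  R_B = Pa/L = 2·(16/5)/8 = 4/5 kN
Load 4 — point force P=10 kN at a=6 m (b=L-a=2):
  R_A = Pb/L = 10·2/8 = 5/2 kN
  R_B = Pa/L = 10·6/8 = 15/2 kN
Superposition: R_A = 301/5 kN, R_B = 324/5 kN

R_A = 301/5 kN, R_B = 324/5 kN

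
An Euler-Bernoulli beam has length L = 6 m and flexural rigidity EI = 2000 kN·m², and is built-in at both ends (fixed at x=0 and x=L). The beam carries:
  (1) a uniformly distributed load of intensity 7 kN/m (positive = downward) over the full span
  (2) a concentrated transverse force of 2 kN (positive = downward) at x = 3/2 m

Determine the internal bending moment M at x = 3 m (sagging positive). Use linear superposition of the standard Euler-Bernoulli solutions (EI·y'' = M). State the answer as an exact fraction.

Load 1 — uniform load w=7 kN/m over full span:
  M_1 = wLx/2 - wL²/12 - wx²/2 = 7·6·3/2 - 7·6²/12 - 7·3²/2 = 21/2 kN·m
Load 2 — point force P=2 kN at a=3/2 m (b=L-a=9/2):
  M_2 = Pa²(a+3b)(L-x)/L³ - Pa²b/L²  [x>a] = 2·(3/2)²·((3/2)+3·(9/2))·(6-3)/6³ - 2·(3/2)²·(9/2)/6² = 3/8 kN·m
Superposition: M = Σ M_i = 87/8 kN·m ≈ 10.875000 kN·m

M(3) = 87/8 kN·m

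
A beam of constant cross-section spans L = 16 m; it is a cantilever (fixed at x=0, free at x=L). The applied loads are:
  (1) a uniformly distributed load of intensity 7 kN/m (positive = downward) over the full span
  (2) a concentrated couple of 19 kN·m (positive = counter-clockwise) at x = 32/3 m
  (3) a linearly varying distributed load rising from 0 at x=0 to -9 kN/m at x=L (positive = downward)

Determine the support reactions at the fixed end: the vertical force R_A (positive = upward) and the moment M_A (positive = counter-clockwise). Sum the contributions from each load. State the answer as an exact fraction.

Load 1 — uniform load w=7 kN/m over full span:
  R_A = wL = 7·16 = 112 kN
  M_A = wL²/2 = 7·16²/2 = 896 kN·m
Load 2 — applied couple M₀=19 kN·m at a=32/3 m (b=L-a=16/3):
  R_A = 0 kN
  M_A = -M₀ = -19 kN·m
Load 3 — triangular load w₀=-9 kN/m (0→w₀ over full span):
  R_A = w₀L/2 = (-9)·16/2 = -72 kN
  M_A = w₀L²/3 = (-9)·16²/3 = -768 kN·m
Superposition: R_A = 40 kN, M_A = 109 kN·m

R_A = 40 kN, M_A = 109 kN·m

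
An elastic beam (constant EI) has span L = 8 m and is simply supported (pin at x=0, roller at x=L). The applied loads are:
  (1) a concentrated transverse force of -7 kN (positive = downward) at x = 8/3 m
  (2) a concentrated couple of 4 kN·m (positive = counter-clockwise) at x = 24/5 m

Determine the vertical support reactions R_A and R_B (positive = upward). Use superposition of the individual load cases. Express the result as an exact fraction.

Load 1 — point force P=-7 kN at a=8/3 m (b=L-a=16/3):
  R_A = Pb/L = (-7)·(16/3)/8 = -14/3 kN
  R_B = Pa/L = (-7)·(8/3)/8 = -7/3 kN
Load 2 — applied couple M₀=4 kN·m at a=24/5 m (b=L-a=16/5):
  R_A = M₀/L = 4/8 = 1/2 kN
  R_B = -M₀/L = -4/8 = -1/2 kN
Superposition: R_A = -25/6 kN, R_B = -17/6 kN

R_A = -25/6 kN, R_B = -17/6 kN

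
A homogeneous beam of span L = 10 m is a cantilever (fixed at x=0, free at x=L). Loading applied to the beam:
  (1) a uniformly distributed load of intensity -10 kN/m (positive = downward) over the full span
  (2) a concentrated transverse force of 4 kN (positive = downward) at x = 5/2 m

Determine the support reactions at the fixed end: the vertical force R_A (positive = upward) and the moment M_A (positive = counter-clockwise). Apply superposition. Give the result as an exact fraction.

R_A = -96 kN, M_A = -490 kN·m

Load 1 — uniform load w=-10 kN/m over full span:
  R_A = wL = (-10)·10 = -100 kN
  M_A = wL²/2 = (-10)·10²/2 = -500 kN·m
Load 2 — point force P=4 kN at a=5/2 m (b=L-a=15/2):
  R_A = P = 4 kN
  M_A = Pa = 4·(5/2) = 10 kN·m
Superposition: R_A = -96 kN, M_A = -490 kN·m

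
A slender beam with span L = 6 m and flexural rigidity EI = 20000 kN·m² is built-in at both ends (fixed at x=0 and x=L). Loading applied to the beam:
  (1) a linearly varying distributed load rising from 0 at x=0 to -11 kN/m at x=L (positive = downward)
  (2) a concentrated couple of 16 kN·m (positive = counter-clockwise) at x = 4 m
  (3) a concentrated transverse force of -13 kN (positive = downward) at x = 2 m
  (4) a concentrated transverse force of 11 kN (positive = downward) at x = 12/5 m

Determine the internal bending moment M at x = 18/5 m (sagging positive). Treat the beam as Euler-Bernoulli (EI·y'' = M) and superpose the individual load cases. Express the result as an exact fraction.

M(18/5) = -403/5625 kN·m

Load 1 — triangular load w₀=-11 kN/m (0→w₀ over full span):
  M_1 = 3w₀Lx/20 - w₀L²/30 - w₀x³/(6L) = 3·(-11)·6·(18/5)/20 - (-11)·6²/30 - (-11)·(18/5)³/(6·6) = -1023/125 kN·m
Load 2 — applied couple M₀=16 kN·m at a=4 m (b=L-a=2):
  M_2 = R_Ax - M_A  [x≤a] with R_A=32/9, M_A=16/3 = (32/9)·(18/5) - (16/3) = 112/15 kN·m
Load 3 — point force P=-13 kN at a=2 m (b=L-a=4):
  M_3 = Pa²(a+3b)(L-x)/L³ - Pa²b/L²  [x>a] = (-13)·2²·(2+3·4)·(6-(18/5))/6³ - (-13)·2²·4/6² = -104/45 kN·m
Load 4 — point force P=11 kN at a=12/5 m (b=L-a=18/5):
  M_4 = Pa²(a+3b)(L-x)/L³ - Pa²b/L²  [x>a] = 11·(12/5)²·((12/5)+3·(18/5))·(6-(18/5))/6³ - 11·(12/5)²·(18/5)/6² = 1848/625 kN·m
Superposition: M = Σ M_i = -403/5625 kN·m ≈ -0.071644 kN·m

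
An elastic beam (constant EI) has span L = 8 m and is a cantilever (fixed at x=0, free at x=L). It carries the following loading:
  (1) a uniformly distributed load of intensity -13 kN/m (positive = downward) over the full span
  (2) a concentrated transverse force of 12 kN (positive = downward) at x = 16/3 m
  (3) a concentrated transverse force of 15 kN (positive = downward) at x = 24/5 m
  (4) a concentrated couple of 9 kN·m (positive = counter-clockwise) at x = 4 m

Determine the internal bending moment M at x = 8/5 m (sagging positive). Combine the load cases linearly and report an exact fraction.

M(8/5) = 4561/25 kN·m

Load 1 — uniform load w=-13 kN/m over full span:
  M_1 = -w(L-x)²/2 = -(-13)·(8-(8/5))²/2 = 6656/25 kN·m
Load 2 — point force P=12 kN at a=16/3 m (b=L-a=8/3):
  M_2 = -P(a-x)  [x≤a] = -12·((16/3)-(8/5)) = -224/5 kN·m
Load 3 — point force P=15 kN at a=24/5 m (b=L-a=16/5):
  M_3 = -P(a-x)  [x≤a] = -15·((24/5)-(8/5)) = -48 kN·m
Load 4 — applied couple M₀=9 kN·m at a=4 m (b=L-a=4):
  M_4 = M₀  [x≤a] = 9 = 9 kN·m
Superposition: M = Σ M_i = 4561/25 kN·m ≈ 182.440000 kN·m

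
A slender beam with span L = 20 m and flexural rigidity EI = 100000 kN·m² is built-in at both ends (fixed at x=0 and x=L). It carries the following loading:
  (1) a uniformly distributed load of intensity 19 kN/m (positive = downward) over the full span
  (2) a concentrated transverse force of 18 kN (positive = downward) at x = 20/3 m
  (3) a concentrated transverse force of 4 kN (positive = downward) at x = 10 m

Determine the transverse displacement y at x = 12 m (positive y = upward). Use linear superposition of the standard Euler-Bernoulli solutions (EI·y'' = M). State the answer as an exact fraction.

Load 1 — uniform load w=19 kN/m over full span:
  y_1 = -wx²(L-x)²/(24EI) = -19·12²·(20-12)²/(24·100000) = -228/3125 m
Load 2 — point force P=18 kN at a=20/3 m (b=L-a=40/3):
  y_2 = -Pa²(L-x)²(3bL-(3b+a)(L-x))/(6L³EI)  [x>a] = -18·(20/3)²·(20-12)²·(3·(40/3)·20-(3·(40/3)+(20/3))·(20-12))/(6·20³·100000) = -128/28125 m
Load 3 — point force P=4 kN at a=10 m (b=L-a=10):
  y_3 = -Pa²(L-x)²(3bL-(3b+a)(L-x))/(6L³EI)  [x>a] = -4·10²·(20-12)²·(3·10·20-(3·10+10)·(20-12))/(6·20³·100000) = -14/9375 m
Superposition: y = Σ y_i = -2222/28125 m ≈ -0.079004 m

y(12) = -2222/28125 m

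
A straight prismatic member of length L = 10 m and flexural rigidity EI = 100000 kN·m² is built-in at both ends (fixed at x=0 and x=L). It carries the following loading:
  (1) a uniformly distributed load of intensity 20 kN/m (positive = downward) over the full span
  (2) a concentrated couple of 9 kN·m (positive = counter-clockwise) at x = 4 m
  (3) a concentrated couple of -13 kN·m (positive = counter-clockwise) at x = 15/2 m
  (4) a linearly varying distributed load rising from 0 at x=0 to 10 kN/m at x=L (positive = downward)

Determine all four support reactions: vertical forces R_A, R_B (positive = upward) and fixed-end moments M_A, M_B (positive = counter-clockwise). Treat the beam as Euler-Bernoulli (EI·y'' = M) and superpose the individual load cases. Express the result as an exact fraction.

R_A = 229667/2000 kN, M_A = 78807/400 kN·m, R_B = 270333/2000 kN, M_B = -253619/1200 kN·m

Load 1 — uniform load w=20 kN/m over full span:
  R_A = wL/2 = 20·10/2 = 100 kN
  M_A = wL²/12 = 20·10²/12 = 500/3 kN·m
  R_B = wL/2 = 20·10/2 = 100 kN
  M_B = -wL²/12 = -20·10²/12 = -500/3 kN·m
Load 2 — applied couple M₀=9 kN·m at a=4 m (b=L-a=6):
  R_A = 6M₀ab/L³ = 6·9·4·6/10³ = 162/125 kN
  M_A = M₀b(2a-b)/L² = 9·6·(2·4-6)/10² = 27/25 kN·m
  R_B = -6M₀ab/L³ = -6·9·4·6/10³ = -162/125 kN
  M_B = M₀a(2b-a)/L² = 9·4·(2·6-4)/10² = 72/25 kN·m
Load 3 — applied couple M₀=-13 kN·m at a=15/2 m (b=L-a=5/2):
  R_A = 6M₀ab/L³ = 6·(-13)·(15/2)·(5/2)/10³ = -117/80 kN
  M_A = M₀b(2a-b)/L² = (-13)·(5/2)·(2·(15/2)-(5/2))/10² = -65/16 kN·m
  R_B = -6M₀ab/L³ = -6·(-13)·(15/2)·(5/2)/10³ = 117/80 kN
  M_B = M₀a(2b-a)/L² = (-13)·(15/2)·(2·(5/2)-(15/2))/10² = 39/16 kN·m
Load 4 — triangular load w₀=10 kN/m (0→w₀ over full span):
  R_A = 3w₀L/20 = 3·10·10/20 = 15 kN
  M_A = w₀L²/30 = 10·10²/30 = 100/3 kN·m
  R_B = 7w₀L/20 = 7·10·10/20 = 35 kN
  M_B = -w₀L²/20 = -10·10²/20 = -50 kN·m
Superposition: R_A = 229667/2000 kN, M_A = 78807/400 kN·m, R_B = 270333/2000 kN, M_B = -253619/1200 kN·m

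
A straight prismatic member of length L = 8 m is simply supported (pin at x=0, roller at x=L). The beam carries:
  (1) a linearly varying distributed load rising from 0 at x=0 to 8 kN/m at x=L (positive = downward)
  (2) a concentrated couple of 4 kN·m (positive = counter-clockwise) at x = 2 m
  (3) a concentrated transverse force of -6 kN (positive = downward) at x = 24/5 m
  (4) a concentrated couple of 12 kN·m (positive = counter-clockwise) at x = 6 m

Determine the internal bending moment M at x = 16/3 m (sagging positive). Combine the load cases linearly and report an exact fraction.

Load 1 — triangular load w₀=8 kN/m (0→w₀ over full span):
  M_1 = w₀Lx/6 - w₀x³/(6L) = 8·8·(16/3)/6 - 8·(16/3)³/(6·8) = 2560/81 kN·m
Load 2 — applied couple M₀=4 kN·m at a=2 m (b=L-a=6):
  M_2 = M₀x/L - M₀  [x>a] = 4·(16/3)/8 - 4 = -4/3 kN·m
Load 3 — point force P=-6 kN at a=24/5 m (b=L-a=16/5):
  M_3 = Pa(L-x)/L  [x>a] = (-6)·(24/5)·(8-(16/3))/8 = -48/5 kN·m
Load 4 — applied couple M₀=12 kN·m at a=6 m (b=L-a=2):
  M_4 = M₀x/L  [x≤a] = 12·(16/3)/8 = 8 kN·m
Superposition: M = Σ M_i = 11612/405 kN·m ≈ 28.671605 kN·m

M(16/3) = 11612/405 kN·m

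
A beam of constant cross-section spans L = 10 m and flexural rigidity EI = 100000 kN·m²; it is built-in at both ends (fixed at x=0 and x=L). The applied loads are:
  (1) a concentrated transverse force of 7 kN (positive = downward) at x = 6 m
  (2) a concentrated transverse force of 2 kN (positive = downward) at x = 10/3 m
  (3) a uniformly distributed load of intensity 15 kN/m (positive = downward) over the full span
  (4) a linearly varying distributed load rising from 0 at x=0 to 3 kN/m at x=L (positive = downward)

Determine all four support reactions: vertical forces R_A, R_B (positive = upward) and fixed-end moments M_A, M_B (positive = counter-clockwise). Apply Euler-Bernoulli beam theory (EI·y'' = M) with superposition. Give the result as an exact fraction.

Load 1 — point force P=7 kN at a=6 m (b=L-a=4):
  R_A = Pb²(3a+b)/L³ = 7·4²·(3·6+4)/10³ = 308/125 kN
  M_A = Pab²/L² = 7·6·4²/10² = 168/25 kN·m
  R_B = Pa²(a+3b)/L³ = 7·6²·(6+3·4)/10³ = 567/125 kN
  M_B = -Pa²b/L² = -7·6²·4/10² = -252/25 kN·m
Load 2 — point force P=2 kN at a=10/3 m (b=L-a=20/3):
  R_A = Pb²(3a+b)/L³ = 2·(20/3)²·(3·(10/3)+(20/3))/10³ = 40/27 kN
  M_A = Pab²/L² = 2·(10/3)·(20/3)²/10² = 80/27 kN·m
  R_B = Pa²(a+3b)/L³ = 2·(10/3)²·((10/3)+3·(20/3))/10³ = 14/27 kN
  M_B = -Pa²b/L² = -2·(10/3)²·(20/3)/10² = -40/27 kN·m
Load 3 — uniform load w=15 kN/m over full span:
  R_A = wL/2 = 15·10/2 = 75 kN
  M_A = wL²/12 = 15·10²/12 = 125 kN·m
  R_B = wL/2 = 15·10/2 = 75 kN
  M_B = -wL²/12 = -15·10²/12 = -125 kN·m
Load 4 — triangular load w₀=3 kN/m (0→w₀ over full span):
  R_A = 3w₀L/20 = 3·3·10/20 = 9/2 kN
  M_A = w₀L²/30 = 3·10²/30 = 10 kN·m
  R_B = 7w₀L/20 = 7·3·10/20 = 21/2 kN
  M_B = -w₀L²/20 = -3·10²/20 = -15 kN·m
Superposition: R_A = 563257/6750 kN, M_A = 97661/675 kN·m, R_B = 611243/6750 kN, M_B = -102304/675 kN·m

R_A = 563257/6750 kN, M_A = 97661/675 kN·m, R_B = 611243/6750 kN, M_B = -102304/675 kN·m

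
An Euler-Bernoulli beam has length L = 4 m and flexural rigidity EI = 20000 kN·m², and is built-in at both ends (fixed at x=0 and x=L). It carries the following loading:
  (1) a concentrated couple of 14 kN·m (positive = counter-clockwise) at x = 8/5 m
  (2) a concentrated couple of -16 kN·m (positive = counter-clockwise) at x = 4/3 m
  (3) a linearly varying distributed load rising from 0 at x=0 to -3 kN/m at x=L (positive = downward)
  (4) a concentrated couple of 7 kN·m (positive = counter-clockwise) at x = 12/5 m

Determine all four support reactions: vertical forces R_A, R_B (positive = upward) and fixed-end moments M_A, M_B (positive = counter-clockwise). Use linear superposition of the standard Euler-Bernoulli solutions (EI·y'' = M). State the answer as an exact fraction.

R_A = 32/75 kN, M_A = 58/25 kN·m, R_B = -482/75 kN, M_B = 179/75 kN·m

Load 1 — applied couple M₀=14 kN·m at a=8/5 m (b=L-a=12/5):
  R_A = 6M₀ab/L³ = 6·14·(8/5)·(12/5)/4³ = 126/25 kN
  M_A = M₀b(2a-b)/L² = 14·(12/5)·(2·(8/5)-(12/5))/4² = 42/25 kN·m
  R_B = -6M₀ab/L³ = -6·14·(8/5)·(12/5)/4³ = -126/25 kN
  M_B = M₀a(2b-a)/L² = 14·(8/5)·(2·(12/5)-(8/5))/4² = 112/25 kN·m
Load 2 — applied couple M₀=-16 kN·m at a=4/3 m (b=L-a=8/3):
  R_A = 6M₀ab/L³ = 6·(-16)·(4/3)·(8/3)/4³ = -16/3 kN
  M_A = M₀b(2a-b)/L² = (-16)·(8/3)·(2·(4/3)-(8/3))/4² = 0 kN·m
  R_B = -6M₀ab/L³ = -6·(-16)·(4/3)·(8/3)/4³ = 16/3 kN
  M_B = M₀a(2b-a)/L² = (-16)·(4/3)·(2·(8/3)-(4/3))/4² = -16/3 kN·m
Load 3 — triangular load w₀=-3 kN/m (0→w₀ over full span):
  R_A = 3w₀L/20 = 3·(-3)·4/20 = -9/5 kN
  M_A = w₀L²/30 = (-3)·4²/30 = -8/5 kN·m
  R_B = 7w₀L/20 = 7·(-3)·4/20 = -21/5 kN
  M_B = -w₀L²/20 = -(-3)·4²/20 = 12/5 kN·m
Load 4 — applied couple M₀=7 kN·m at a=12/5 m (b=L-a=8/5):
  R_A = 6M₀ab/L³ = 6·7·(12/5)·(8/5)/4³ = 63/25 kN
  M_A = M₀b(2a-b)/L² = 7·(8/5)·(2·(12/5)-(8/5))/4² = 56/25 kN·m
  R_B = -6M₀ab/L³ = -6·7·(12/5)·(8/5)/4³ = -63/25 kN
  M_B = M₀a(2b-a)/L² = 7·(12/5)·(2·(8/5)-(12/5))/4² = 21/25 kN·m
Superposition: R_A = 32/75 kN, M_A = 58/25 kN·m, R_B = -482/75 kN, M_B = 179/75 kN·m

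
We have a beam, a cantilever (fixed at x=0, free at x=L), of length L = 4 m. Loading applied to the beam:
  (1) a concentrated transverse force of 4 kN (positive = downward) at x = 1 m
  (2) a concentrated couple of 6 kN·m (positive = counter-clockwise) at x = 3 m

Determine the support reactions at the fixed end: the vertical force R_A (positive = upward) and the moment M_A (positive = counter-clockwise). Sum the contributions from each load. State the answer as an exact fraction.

Load 1 — point force P=4 kN at a=1 m (b=L-a=3):
  R_A = P = 4 kN
  M_A = Pa = 4·1 = 4 kN·m
Load 2 — applied couple M₀=6 kN·m at a=3 m (b=L-a=1):
  R_A = 0 kN
  M_A = -M₀ = -6 kN·m
Superposition: R_A = 4 kN, M_A = -2 kN·m

R_A = 4 kN, M_A = -2 kN·m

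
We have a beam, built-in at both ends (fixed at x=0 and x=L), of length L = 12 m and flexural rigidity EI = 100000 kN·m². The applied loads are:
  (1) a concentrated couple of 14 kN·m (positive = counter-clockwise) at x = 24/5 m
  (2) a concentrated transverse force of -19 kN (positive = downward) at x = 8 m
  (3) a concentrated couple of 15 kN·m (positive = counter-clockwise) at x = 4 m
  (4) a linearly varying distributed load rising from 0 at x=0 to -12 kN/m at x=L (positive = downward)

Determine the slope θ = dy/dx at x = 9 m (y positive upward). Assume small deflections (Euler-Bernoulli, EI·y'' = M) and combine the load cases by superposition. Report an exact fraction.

Load 1 — applied couple M₀=14 kN·m at a=24/5 m (b=L-a=36/5):
  θ_1 = (R_Ax²/2 - M_Ax - M₀(x-a))/EI  [x>a] with R_A=42/25, M_A=42/25 = ((42/25)·9²/2 - (42/25)·9 - 14·(9-(24/5)))/100000 = -147/2500000 rad
Load 2 — point force P=-19 kN at a=8 m (b=L-a=4):
  θ_2 = Pa²(L-x)(2bL-(3b+a)(L-x))/(2L³EI)  [x>a] = (-19)·8²·(12-9)·(2·4·12-(3·4+8)·(12-9))/(2·12³·100000) = -19/50000 rad
Load 3 — applied couple M₀=15 kN·m at a=4 m (b=L-a=8):
  θ_3 = (R_Ax²/2 - M_Ax - M₀(x-a))/EI  [x>a] with R_A=5/3, M_A=0 = ((5/3)·9²/2 - 0·9 - 15·(9-4))/100000 = -3/40000 rad
Load 4 — triangular load w₀=-12 kN/m (0→w₀ over full span):
  θ_4 = -w₀(2x(L-x)(L-2x)(x+2L)+x²(L-x)²)/(120LEI) = -(-12)·(2·9·(12-9)·(12-2·9)·(9+2·12)+9²·(12-9)²)/(120·12·100000) = -3321/4000000 rad
Superposition: θ = Σ θ_i = -26881/20000000 rad ≈ -0.001344 rad

θ(9) = -26881/20000000 rad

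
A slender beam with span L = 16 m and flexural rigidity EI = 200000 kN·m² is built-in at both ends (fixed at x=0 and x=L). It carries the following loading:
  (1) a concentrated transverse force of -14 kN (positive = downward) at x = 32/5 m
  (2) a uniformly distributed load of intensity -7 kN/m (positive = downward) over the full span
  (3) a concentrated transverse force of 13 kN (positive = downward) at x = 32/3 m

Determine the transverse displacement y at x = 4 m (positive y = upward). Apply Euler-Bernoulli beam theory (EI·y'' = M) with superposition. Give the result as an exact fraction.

Load 1 — point force P=-14 kN at a=32/5 m (b=L-a=48/5):
  y_1 = -Pb²x²(3aL-(3a+b)x)/(6L³EI)  [x≤a] = -(-14)·(48/5)²·4²·(3·(32/5)·16-(3·(32/5)+(48/5))·4)/(6·16³·200000) = 63/78125 m
Load 2 — uniform load w=-7 kN/m over full span:
  y_2 = -wx²(L-x)²/(24EI) = -(-7)·4²·(16-4)²/(24·200000) = 21/6250 m
Load 3 — point force P=13 kN at a=32/3 m (b=L-a=16/3):
  y_3 = -Pb²x²(3aL-(3a+b)x)/(6L³EI)  [x≤a] = -13·(16/3)²·4²·(3·(32/3)·16-(3·(32/3)+(16/3))·4)/(6·16³·200000) = -221/506250 m
Superposition: y = Σ y_i = 23603/6328125 m ≈ 0.003730 m

y(4) = 23603/6328125 m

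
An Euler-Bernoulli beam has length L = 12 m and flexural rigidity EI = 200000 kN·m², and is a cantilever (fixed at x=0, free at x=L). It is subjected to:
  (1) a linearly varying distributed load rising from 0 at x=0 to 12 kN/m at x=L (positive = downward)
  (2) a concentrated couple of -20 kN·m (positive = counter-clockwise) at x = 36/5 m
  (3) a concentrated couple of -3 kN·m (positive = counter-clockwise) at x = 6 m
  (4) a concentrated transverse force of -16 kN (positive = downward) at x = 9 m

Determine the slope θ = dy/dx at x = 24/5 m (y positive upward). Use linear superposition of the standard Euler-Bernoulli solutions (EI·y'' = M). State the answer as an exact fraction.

θ(24/5) = -121953/15625000 rad

Load 1 — triangular load w₀=12 kN/m (0→w₀ over full span):
  θ_1 = (w₀Lx²/4-w₀L²x/3-w₀x⁴/(24L))/EI = (12·12·(24/5)²/4-12·12²·(24/5)/3-12·(24/5)⁴/(24·12))/200000 = -19116/1953125 rad
Load 2 — applied couple M₀=-20 kN·m at a=36/5 m (b=L-a=24/5):
  θ_2 = M₀x/EI  [x≤a] = (-20)·(24/5)/200000 = -3/6250 rad
Load 3 — applied couple M₀=-3 kN·m at a=6 m (b=L-a=6):
  θ_3 = M₀x/EI  [x≤a] = (-3)·(24/5)/200000 = -9/125000 rad
Load 4 — point force P=-16 kN at a=9 m (b=L-a=3):
  θ_4 = -Px(2a-x)/(2EI)  [x≤a] = -(-16)·(24/5)·(2·9-(24/5))/(2·200000) = 198/78125 rad
Superposition: θ = Σ θ_i = -121953/15625000 rad ≈ -0.007805 rad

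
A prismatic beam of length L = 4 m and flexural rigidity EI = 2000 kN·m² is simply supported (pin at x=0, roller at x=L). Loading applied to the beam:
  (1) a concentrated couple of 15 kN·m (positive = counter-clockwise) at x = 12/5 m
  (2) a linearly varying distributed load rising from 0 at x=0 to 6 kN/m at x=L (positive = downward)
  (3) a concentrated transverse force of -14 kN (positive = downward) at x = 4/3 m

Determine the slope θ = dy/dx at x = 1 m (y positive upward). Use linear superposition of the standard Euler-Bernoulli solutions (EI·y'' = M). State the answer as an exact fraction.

Load 1 — applied couple M₀=15 kN·m at a=12/5 m (b=L-a=8/5):
  θ_1 = (M₀x²/(2L)+C₁)/EI  [x≤a] with C₁=M₀(3b²-L²)/(6L)=-26/5 = (15·1²/(2·4)+(-26/5))/2000 = -133/80000 rad
Load 2 — triangular load w₀=6 kN/m (0→w₀ over full span):
  θ_2 = -w₀(7L⁴-30L²x²+15x⁴)/(360LEI) = -6·(7·4⁴-30·4²·1²+15·1⁴)/(360·4·2000) = -1327/480000 rad
Load 3 — point force P=-14 kN at a=4/3 m (b=L-a=8/3):
  θ_3 = -Pb(L²-b²-3x²)/(6LEI)  [x≤a] = -(-14)·(8/3)·(4²-(8/3)²-3·1²)/(6·4·2000) = 371/81000 rad
Superposition: θ = Σ θ_i = 397/2592000 rad ≈ 0.000153 rad

θ(1) = 397/2592000 rad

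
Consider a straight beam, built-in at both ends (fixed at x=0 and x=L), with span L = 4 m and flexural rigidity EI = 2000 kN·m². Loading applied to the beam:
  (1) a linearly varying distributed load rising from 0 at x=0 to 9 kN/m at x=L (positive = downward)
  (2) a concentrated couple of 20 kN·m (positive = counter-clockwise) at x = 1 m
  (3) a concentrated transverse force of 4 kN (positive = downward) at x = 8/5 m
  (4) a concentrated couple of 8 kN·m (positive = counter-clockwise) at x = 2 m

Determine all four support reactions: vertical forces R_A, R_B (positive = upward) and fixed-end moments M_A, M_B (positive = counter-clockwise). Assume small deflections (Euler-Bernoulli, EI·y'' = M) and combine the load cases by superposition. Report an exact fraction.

Load 1 — triangular load w₀=9 kN/m (0→w₀ over full span):
  R_A = 3w₀L/20 = 3·9·4/20 = 27/5 kN
  M_A = w₀L²/30 = 9·4²/30 = 24/5 kN·m
  R_B = 7w₀L/20 = 7·9·4/20 = 63/5 kN
  M_B = -w₀L²/20 = -9·4²/20 = -36/5 kN·m
Load 2 — applied couple M₀=20 kN·m at a=1 m (b=L-a=3):
  R_A = 6M₀ab/L³ = 6·20·1·3/4³ = 45/8 kN
  M_A = M₀b(2a-b)/L² = 20·3·(2·1-3)/4² = -15/4 kN·m
  R_B = -6M₀ab/L³ = -6·20·1·3/4³ = -45/8 kN
  M_B = M₀a(2b-a)/L² = 20·1·(2·3-1)/4² = 25/4 kN·m
Load 3 — point force P=4 kN at a=8/5 m (b=L-a=12/5):
  R_A = Pb²(3a+b)/L³ = 4·(12/5)²·(3·(8/5)+(12/5))/4³ = 324/125 kN
  M_A = Pab²/L² = 4·(8/5)·(12/5)²/4² = 288/125 kN·m
  R_B = Pa²(a+3b)/L³ = 4·(8/5)²·((8/5)+3·(12/5))/4³ = 176/125 kN
  M_B = -Pa²b/L² = -4·(8/5)²·(12/5)/4² = -192/125 kN·m
Load 4 — applied couple M₀=8 kN·m at a=2 m (b=L-a=2):
  R_A = 6M₀ab/L³ = 6·8·2·2/4³ = 3 kN
  M_A = M₀b(2a-b)/L² = 8·2·(2·2-2)/4² = 2 kN·m
  R_B = -6M₀ab/L³ = -6·8·2·2/4³ = -3 kN
  M_B = M₀a(2b-a)/L² = 8·2·(2·2-2)/4² = 2 kN·m
Superposition: R_A = 16617/1000 kN, M_A = 2677/500 kN·m, R_B = 5383/1000 kN, M_B = -243/500 kN·m

R_A = 16617/1000 kN, M_A = 2677/500 kN·m, R_B = 5383/1000 kN, M_B = -243/500 kN·m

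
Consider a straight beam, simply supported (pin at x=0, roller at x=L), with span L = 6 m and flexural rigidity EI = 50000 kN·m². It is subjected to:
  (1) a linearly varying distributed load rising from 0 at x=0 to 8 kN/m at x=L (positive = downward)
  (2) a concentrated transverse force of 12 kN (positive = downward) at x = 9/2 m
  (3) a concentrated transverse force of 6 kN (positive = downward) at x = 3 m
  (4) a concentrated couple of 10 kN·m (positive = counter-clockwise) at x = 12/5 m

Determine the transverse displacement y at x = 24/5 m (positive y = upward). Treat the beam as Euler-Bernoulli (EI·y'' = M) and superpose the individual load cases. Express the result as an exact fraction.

Load 1 — triangular load w₀=8 kN/m (0→w₀ over full span):
  y_1 = -w₀x(7L⁴-10L²x²+3x⁴)/(360LEI) = -8·(24/5)·(7·6⁴-10·6²·(24/5)²+3·(24/5)⁴)/(360·6·50000) = -41148/48828125 m
Load 2 — point force P=12 kN at a=9/2 m (b=L-a=3/2):
  y_2 = -Pa(L-x)(2Lx-a²-x²)/(6LEI)  [x>a] = -12·(9/2)·(6-(24/5))·(2·6·(24/5)-(9/2)²-(24/5)²)/(6·6·50000) = -12879/25000000 m
Load 3 — point force P=6 kN at a=3 m (b=L-a=3):
  y_3 = -Pa(L-x)(2Lx-a²-x²)/(6LEI)  [x>a] = -6·3·(6-(24/5))·(2·6·(24/5)-3²-(24/5)²)/(6·6·50000) = -1917/6250000 m
Load 4 — applied couple M₀=10 kN·m at a=12/5 m (b=L-a=18/5):
  y_4 = (M₀x³/(6L)-M₀(x-a)²/2+C₁x)/EI  [x>a] with C₁=M₀(3b²-L²)/(6L)=4/5 = (10·(24/5)³/(6·6)-10·((24/5)-(12/5))²/2+(4/5)·(24/5))/50000 = 9/78125 m
Superposition: y = Σ y_i = -4841847/3125000000 m ≈ -0.001549 m

y(24/5) = -4841847/3125000000 m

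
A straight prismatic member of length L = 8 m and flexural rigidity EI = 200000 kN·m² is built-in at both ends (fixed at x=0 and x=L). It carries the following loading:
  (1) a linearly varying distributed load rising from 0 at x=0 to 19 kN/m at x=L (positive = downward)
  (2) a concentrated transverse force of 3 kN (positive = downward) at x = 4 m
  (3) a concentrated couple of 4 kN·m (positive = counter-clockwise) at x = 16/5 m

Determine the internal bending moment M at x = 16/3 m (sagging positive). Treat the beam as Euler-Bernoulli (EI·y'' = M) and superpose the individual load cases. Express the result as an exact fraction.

M(16/3) = 43289/2025 kN·m

Load 1 — triangular load w₀=19 kN/m (0→w₀ over full span):
  M_1 = 3w₀Lx/20 - w₀L²/30 - w₀x³/(6L) = 3·19·8·(16/3)/20 - 19·8²/30 - 19·(16/3)³/(6·8) = 8512/405 kN·m
Load 2 — point force P=3 kN at a=4 m (b=L-a=4):
  M_2 = Pa²(a+3b)(L-x)/L³ - Pa²b/L²  [x>a] = 3·4²·(4+3·4)·(8-(16/3))/8³ - 3·4²·4/8² = 1 kN·m
Load 3 — applied couple M₀=4 kN·m at a=16/5 m (b=L-a=24/5):
  M_3 = R_Ax - M_A - M₀  [x>a] with R_A=18/25, M_A=12/25 = (18/25)·(16/3) - (12/25) - 4 = -16/25 kN·m
Superposition: M = Σ M_i = 43289/2025 kN·m ≈ 21.377284 kN·m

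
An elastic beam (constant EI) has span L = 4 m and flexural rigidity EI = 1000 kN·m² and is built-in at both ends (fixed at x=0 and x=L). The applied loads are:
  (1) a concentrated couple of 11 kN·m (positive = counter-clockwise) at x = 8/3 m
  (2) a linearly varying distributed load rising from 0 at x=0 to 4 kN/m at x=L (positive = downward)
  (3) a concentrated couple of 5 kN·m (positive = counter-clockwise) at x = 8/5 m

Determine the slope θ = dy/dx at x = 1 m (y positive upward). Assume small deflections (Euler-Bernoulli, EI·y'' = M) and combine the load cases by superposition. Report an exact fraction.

θ(1) = -301/120000 rad

Load 1 — applied couple M₀=11 kN·m at a=8/3 m (b=L-a=4/3):
  θ_1 = (R_Ax²/2 - M_Ax)/EI  [x≤a] with R_A=11/3, M_A=11/3 = ((11/3)·1²/2 - (11/3)·1)/1000 = -11/6000 rad
Load 2 — triangular load w₀=4 kN/m (0→w₀ over full span):
  θ_2 = -w₀(2x(L-x)(L-2x)(x+2L)+x²(L-x)²)/(120LEI) = -4·(2·1·(4-1)·(4-2·1)·(1+2·4)+1²·(4-1)²)/(120·4·1000) = -39/40000 rad
Load 3 — applied couple M₀=5 kN·m at a=8/5 m (b=L-a=12/5):
  θ_3 = (R_Ax²/2 - M_Ax)/EI  [x≤a] with R_A=9/5, M_A=3/5 = ((9/5)·1²/2 - (3/5)·1)/1000 = 3/10000 rad
Superposition: θ = Σ θ_i = -301/120000 rad ≈ -0.002508 rad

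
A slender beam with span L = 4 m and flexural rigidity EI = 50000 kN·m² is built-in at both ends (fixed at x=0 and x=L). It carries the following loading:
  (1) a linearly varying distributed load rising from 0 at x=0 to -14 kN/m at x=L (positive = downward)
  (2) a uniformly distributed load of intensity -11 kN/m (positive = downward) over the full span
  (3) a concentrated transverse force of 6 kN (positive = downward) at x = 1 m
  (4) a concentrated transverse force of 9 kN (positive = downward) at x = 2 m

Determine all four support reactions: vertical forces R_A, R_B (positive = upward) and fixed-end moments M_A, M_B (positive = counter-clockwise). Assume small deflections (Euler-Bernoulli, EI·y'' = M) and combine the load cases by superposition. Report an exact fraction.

R_A = -1667/80 kN, M_A = -1711/120 kN·m, R_B = -2893/80 kN, M_B = 2429/120 kN·m

Load 1 — triangular load w₀=-14 kN/m (0→w₀ over full span):
  R_A = 3w₀L/20 = 3·(-14)·4/20 = -42/5 kN
  M_A = w₀L²/30 = (-14)·4²/30 = -112/15 kN·m
  R_B = 7w₀L/20 = 7·(-14)·4/20 = -98/5 kN
  M_B = -w₀L²/20 = -(-14)·4²/20 = 56/5 kN·m
Load 2 — uniform load w=-11 kN/m over full span:
  R_A = wL/2 = (-11)·4/2 = -22 kN
  M_A = wL²/12 = (-11)·4²/12 = -44/3 kN·m
  R_B = wL/2 = (-11)·4/2 = -22 kN
  M_B = -wL²/12 = -(-11)·4²/12 = 44/3 kN·m
Load 3 — point force P=6 kN at a=1 m (b=L-a=3):
  R_A = Pb²(3a+b)/L³ = 6·3²·(3·1+3)/4³ = 81/16 kN
  M_A = Pab²/L² = 6·1·3²/4² = 27/8 kN·m
  R_B = Pa²(a+3b)/L³ = 6·1²·(1+3·3)/4³ = 15/16 kN
  M_B = -Pa²b/L² = -6·1²·3/4² = -9/8 kN·m
Load 4 — point force P=9 kN at a=2 m (b=L-a=2):
  R_A = Pb²(3a+b)/L³ = 9·2²·(3·2+2)/4³ = 9/2 kN
  M_A = Pab²/L² = 9·2·2²/4² = 9/2 kN·m
  R_B = Pa²(a+3b)/L³ = 9·2²·(2+3·2)/4³ = 9/2 kN
  M_B = -Pa²b/L² = -9·2²·2/4² = -9/2 kN·m
Superposition: R_A = -1667/80 kN, M_A = -1711/120 kN·m, R_B = -2893/80 kN, M_B = 2429/120 kN·m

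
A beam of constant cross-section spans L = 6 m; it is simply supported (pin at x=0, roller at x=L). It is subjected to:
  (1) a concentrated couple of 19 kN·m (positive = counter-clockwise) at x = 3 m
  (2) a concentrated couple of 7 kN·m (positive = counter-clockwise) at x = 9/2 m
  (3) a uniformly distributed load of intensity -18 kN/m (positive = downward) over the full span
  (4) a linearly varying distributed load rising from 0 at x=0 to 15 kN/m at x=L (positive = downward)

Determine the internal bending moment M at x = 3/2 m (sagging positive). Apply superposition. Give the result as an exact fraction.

Load 1 — applied couple M₀=19 kN·m at a=3 m (b=L-a=3):
  M_1 = M₀x/L  [x≤a] = 19·(3/2)/6 = 19/4 kN·m
Load 2 — applied couple M₀=7 kN·m at a=9/2 m (b=L-a=3/2):
  M_2 = M₀x/L  [x≤a] = 7·(3/2)/6 = 7/4 kN·m
Load 3 — uniform load w=-18 kN/m over full span:
  M_3 = wx(L-x)/2 = (-18)·(3/2)·(6-(3/2))/2 = -243/4 kN·m
Load 4 — triangular load w₀=15 kN/m (0→w₀ over full span):
  M_4 = w₀Lx/6 - w₀x³/(6L) = 15·6·(3/2)/6 - 15·(3/2)³/(6·6) = 675/32 kN·m
Superposition: M = Σ M_i = -1061/32 kN·m ≈ -33.156250 kN·m

M(3/2) = -1061/32 kN·m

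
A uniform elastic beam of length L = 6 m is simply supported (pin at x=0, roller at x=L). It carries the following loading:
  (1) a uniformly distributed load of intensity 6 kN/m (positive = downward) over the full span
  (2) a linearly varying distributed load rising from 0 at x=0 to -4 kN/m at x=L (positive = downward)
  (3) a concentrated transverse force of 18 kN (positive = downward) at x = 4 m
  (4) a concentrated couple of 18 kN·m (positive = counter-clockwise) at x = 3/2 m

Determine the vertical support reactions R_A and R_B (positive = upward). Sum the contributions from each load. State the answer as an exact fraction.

R_A = 23 kN, R_B = 19 kN

Load 1 — uniform load w=6 kN/m over full span:
  R_A = wL/2 = 6·6/2 = 18 kN
  R_B = wL/2 = 6·6/2 = 18 kN
Load 2 — triangular load w₀=-4 kN/m (0→w₀ over full span):
  R_A = w₀L/6 = (-4)·6/6 = -4 kN
  R_B = w₀L/3 = (-4)·6/3 = -8 kN
Load 3 — point force P=18 kN at a=4 m (b=L-a=2):
  R_A = Pb/L = 18·2/6 = 6 kN
  R_B = Pa/L = 18·4/6 = 12 kN
Load 4 — applied couple M₀=18 kN·m at a=3/2 m (b=L-a=9/2):
  R_A = M₀/L = 18/6 = 3 kN
  R_B = -M₀/L = -18/6 = -3 kN
Superposition: R_A = 23 kN, R_B = 19 kN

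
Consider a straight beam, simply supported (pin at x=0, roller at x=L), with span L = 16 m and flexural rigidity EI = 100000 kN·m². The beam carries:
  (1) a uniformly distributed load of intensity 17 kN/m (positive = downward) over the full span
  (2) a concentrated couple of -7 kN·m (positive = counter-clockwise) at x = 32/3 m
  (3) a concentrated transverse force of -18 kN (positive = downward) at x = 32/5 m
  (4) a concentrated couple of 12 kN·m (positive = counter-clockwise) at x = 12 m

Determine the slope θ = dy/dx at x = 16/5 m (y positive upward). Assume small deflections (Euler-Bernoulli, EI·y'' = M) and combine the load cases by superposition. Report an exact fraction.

Load 1 — uniform load w=17 kN/m over full span:
  θ_1 = -w(L³-6Lx²+4x³)/(24EI) = -17·(16³-6·16·(16/5)²+4·(16/5)³)/(24·100000) = -8976/390625 rad
Load 2 — applied couple M₀=-7 kN·m at a=32/3 m (b=L-a=16/3):
  θ_2 = (M₀x²/(2L)+C₁)/EI  [x≤a] with C₁=M₀(3b²-L²)/(6L)=112/9 = ((-7)·(16/5)²/(2·16)+(112/9))/100000 = 287/2812500 rad
Load 3 — point force P=-18 kN at a=32/5 m (b=L-a=48/5):
  θ_3 = -Pb(L²-b²-3x²)/(6LEI)  [x≤a] = -(-18)·(48/5)·(16²-(48/5)²-3·(16/5)²)/(6·16·100000) = 936/390625 rad
Load 4 — applied couple M₀=12 kN·m at a=12 m (b=L-a=4):
  θ_4 = (M₀x²/(2L)+C₁)/EI  [x≤a] with C₁=M₀(3b²-L²)/(6L)=-26 = (12·(16/5)²/(2·16)+(-26))/100000 = -277/1250000 rad
Superposition: θ = Σ θ_i = -232897/11250000 rad ≈ -0.020702 rad

θ(16/5) = -232897/11250000 rad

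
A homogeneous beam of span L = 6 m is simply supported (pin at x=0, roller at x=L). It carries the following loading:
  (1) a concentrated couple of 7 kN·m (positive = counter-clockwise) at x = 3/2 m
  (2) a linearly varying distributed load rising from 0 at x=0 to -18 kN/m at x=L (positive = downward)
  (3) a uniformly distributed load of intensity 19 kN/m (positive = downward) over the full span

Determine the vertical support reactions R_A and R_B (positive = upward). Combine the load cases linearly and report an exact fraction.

R_A = 241/6 kN, R_B = 119/6 kN

Load 1 — applied couple M₀=7 kN·m at a=3/2 m (b=L-a=9/2):
  R_A = M₀/L = 7/6 kN
  R_B = -M₀/L = -7/6 kN
Load 2 — triangular load w₀=-18 kN/m (0→w₀ over full span):
  R_A = w₀L/6 = (-18)·6/6 = -18 kN
  R_B = w₀L/3 = (-18)·6/3 = -36 kN
Load 3 — uniform load w=19 kN/m over full span:
  R_A = wL/2 = 19·6/2 = 57 kN
  R_B = wL/2 = 19·6/2 = 57 kN
Superposition: R_A = 241/6 kN, R_B = 119/6 kN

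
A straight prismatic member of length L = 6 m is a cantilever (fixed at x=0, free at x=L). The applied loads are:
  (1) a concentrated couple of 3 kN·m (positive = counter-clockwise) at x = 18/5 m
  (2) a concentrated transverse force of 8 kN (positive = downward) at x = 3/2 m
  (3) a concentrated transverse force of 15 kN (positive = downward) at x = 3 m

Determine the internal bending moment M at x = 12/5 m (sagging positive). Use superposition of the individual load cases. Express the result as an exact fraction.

M(12/5) = -6 kN·m

Load 1 — applied couple M₀=3 kN·m at a=18/5 m (b=L-a=12/5):
  M_1 = M₀  [x≤a] = 3 = 3 kN·m
Load 2 — point force P=8 kN at a=3/2 m (b=L-a=9/2):
  M_2 = 0  [x>a] = 0 kN·m
Load 3 — point force P=15 kN at a=3 m (b=L-a=3):
  M_3 = -P(a-x)  [x≤a] = -15·(3-(12/5)) = -9 kN·m
Superposition: M = Σ M_i = -6 kN·m ≈ -6.000000 kN·m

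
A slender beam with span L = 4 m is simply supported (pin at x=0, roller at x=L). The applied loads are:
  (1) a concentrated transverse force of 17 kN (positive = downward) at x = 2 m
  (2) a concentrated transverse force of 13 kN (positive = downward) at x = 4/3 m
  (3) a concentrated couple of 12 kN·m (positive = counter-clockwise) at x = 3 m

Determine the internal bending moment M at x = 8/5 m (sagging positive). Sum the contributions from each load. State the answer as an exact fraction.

Load 1 — point force P=17 kN at a=2 m (b=L-a=2):
  M_1 = Pbx/L  [x≤a] = 17·2·(8/5)/4 = 68/5 kN·m
Load 2 — point force P=13 kN at a=4/3 m (b=L-a=8/3):
  M_2 = Pa(L-x)/L  [x>a] = 13·(4/3)·(4-(8/5))/4 = 52/5 kN·m
Load 3 — applied couple M₀=12 kN·m at a=3 m (b=L-a=1):
  M_3 = M₀x/L  [x≤a] = 12·(8/5)/4 = 24/5 kN·m
Superposition: M = Σ M_i = 144/5 kN·m ≈ 28.800000 kN·m

M(8/5) = 144/5 kN·m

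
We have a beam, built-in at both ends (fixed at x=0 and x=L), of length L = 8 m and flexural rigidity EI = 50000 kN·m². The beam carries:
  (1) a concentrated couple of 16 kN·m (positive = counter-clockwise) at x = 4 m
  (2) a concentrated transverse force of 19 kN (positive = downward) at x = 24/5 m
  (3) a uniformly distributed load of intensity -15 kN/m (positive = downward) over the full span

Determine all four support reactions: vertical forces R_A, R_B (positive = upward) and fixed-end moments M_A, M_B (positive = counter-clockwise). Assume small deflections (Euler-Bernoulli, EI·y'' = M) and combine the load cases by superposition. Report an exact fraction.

R_A = -6289/125 kN, M_A = -7676/125 kN·m, R_B = -6336/125 kN, M_B = 7764/125 kN·m

Load 1 — applied couple M₀=16 kN·m at a=4 m (b=L-a=4):
  R_A = 6M₀ab/L³ = 6·16·4·4/8³ = 3 kN
  M_A = M₀b(2a-b)/L² = 16·4·(2·4-4)/8² = 4 kN·m
  R_B = -6M₀ab/L³ = -6·16·4·4/8³ = -3 kN
  M_B = M₀a(2b-a)/L² = 16·4·(2·4-4)/8² = 4 kN·m
Load 2 — point force P=19 kN at a=24/5 m (b=L-a=16/5):
  R_A = Pb²(3a+b)/L³ = 19·(16/5)²·(3·(24/5)+(16/5))/8³ = 836/125 kN
  M_A = Pab²/L² = 19·(24/5)·(16/5)²/8² = 1824/125 kN·m
  R_B = Pa²(a+3b)/L³ = 19·(24/5)²·((24/5)+3·(16/5))/8³ = 1539/125 kN
  M_B = -Pa²b/L² = -19·(24/5)²·(16/5)/8² = -2736/125 kN·m
Load 3 — uniform load w=-15 kN/m over full span:
  R_A = wL/2 = (-15)·8/2 = -60 kN
  M_A = wL²/12 = (-15)·8²/12 = -80 kN·m
  R_B = wL/2 = (-15)·8/2 = -60 kN
  M_B = -wL²/12 = -(-15)·8²/12 = 80 kN·m
Superposition: R_A = -6289/125 kN, M_A = -7676/125 kN·m, R_B = -6336/125 kN, M_B = 7764/125 kN·m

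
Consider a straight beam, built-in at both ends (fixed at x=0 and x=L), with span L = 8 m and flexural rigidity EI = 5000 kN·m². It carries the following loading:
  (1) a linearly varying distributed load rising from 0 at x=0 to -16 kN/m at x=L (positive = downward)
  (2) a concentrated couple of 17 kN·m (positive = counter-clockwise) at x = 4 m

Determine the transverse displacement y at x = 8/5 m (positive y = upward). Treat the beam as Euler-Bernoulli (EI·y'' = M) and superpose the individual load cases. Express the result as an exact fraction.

Load 1 — triangular load w₀=-16 kN/m (0→w₀ over full span):
  y_1 = -w₀x²(L-x)²(x+2L)/(120LEI) = -(-16)·(8/5)²·(8-(8/5))²·((8/5)+2·8)/(120·8·5000) = 180224/29296875 m
Load 2 — applied couple M₀=17 kN·m at a=4 m (b=L-a=4):
  y_2 = (R_Ax³/6 - M_Ax²/2)/EI  [x≤a] with R_A=51/16, M_A=17/4 = ((51/16)·(8/5)³/6 - (17/4)·(8/5)²/2)/5000 = -51/78125 m
Superposition: y = Σ y_i = 161099/29296875 m ≈ 0.005499 m

y(8/5) = 161099/29296875 m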